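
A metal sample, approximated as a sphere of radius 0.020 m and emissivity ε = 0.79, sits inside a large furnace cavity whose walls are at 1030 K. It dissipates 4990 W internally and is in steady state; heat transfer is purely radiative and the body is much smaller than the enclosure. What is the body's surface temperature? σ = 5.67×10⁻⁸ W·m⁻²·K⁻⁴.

T ≈ 2200 K

For a small grey body in a large enclosure, net radiated power = εσA(T⁴ − T_w⁴).
Steady state: P = εσA(T⁴ − T_w⁴) with A = 4πr² = 0.005027 m².
T⁴ = P/(εσA) + T_w⁴ = 4990/(0.79·5.67×10⁻⁸·0.005027) + (1030)⁴
    = 2.216×10¹³ + 1.126×10¹² = 2.329×10¹³ K⁴.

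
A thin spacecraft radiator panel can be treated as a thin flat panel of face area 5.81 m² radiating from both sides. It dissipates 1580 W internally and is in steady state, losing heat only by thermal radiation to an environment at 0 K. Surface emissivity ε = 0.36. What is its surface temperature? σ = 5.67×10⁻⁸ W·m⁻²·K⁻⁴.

Steady state: internal power = radiated power, P = εσA T⁴.
Radiating area A = 2·5.81 = 11.62 m².
T⁴ = P/(εσA) = 1580/(0.36·5.67×10⁻⁸·11.62) = 6.661×10⁹ K⁴.
T = (6.661×10⁹)^(1/4).

T ≈ 286 K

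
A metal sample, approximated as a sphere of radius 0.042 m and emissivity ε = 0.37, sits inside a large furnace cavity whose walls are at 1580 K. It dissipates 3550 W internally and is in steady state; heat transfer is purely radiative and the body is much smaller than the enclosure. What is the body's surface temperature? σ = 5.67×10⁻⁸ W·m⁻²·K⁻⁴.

For a small grey body in a large enclosure, net radiated power = εσA(T⁴ − T_w⁴).
Steady state: P = εσA(T⁴ − T_w⁴) with A = 4πr² = 0.02217 m².
T⁴ = P/(εσA) + T_w⁴ = 3550/(0.37·5.67×10⁻⁸·0.02217) + (1580)⁴
    = 7.634×10¹² + 6.232×10¹² = 1.387×10¹³ K⁴.

T ≈ 1930 K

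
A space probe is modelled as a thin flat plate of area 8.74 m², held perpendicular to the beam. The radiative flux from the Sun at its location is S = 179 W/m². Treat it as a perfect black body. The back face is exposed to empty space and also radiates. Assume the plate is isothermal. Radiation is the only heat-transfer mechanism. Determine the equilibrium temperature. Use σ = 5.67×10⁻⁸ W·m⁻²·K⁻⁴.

T ≈ 199 K

At equilibrium, absorbed power = emitted power.
Absorbing cross-section = A = 8.740 m²; emitting surface = 2A = 17.48 m² (ratio 2).
S·A_cross = εσ·A_surf·T⁴  ⇒  T⁴ = S/(2σ).
T⁴ = 1.00·179/(2·5.67×10⁻⁸) = 1.578×10⁹ K⁴.
T = (1.578×10⁹)^(1/4).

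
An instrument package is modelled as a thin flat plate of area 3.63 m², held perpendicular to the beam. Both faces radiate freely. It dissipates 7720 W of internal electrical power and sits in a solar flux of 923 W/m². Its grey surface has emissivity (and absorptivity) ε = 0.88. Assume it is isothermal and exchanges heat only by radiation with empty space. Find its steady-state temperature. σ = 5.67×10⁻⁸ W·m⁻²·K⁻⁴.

At steady state, absorbed solar power + internal power = radiated power.
Absorbed: α·S·A_cross = 0.88·923·3.630 = 2948 W (cross-section A).
Total input = 2948 + 7720 = 10670 W.
Radiated: εσ·A_surf·T⁴ with A_surf = 2A = 7.260 m².
T⁴ = 10670/(0.88·5.67×10⁻⁸·7.260) = 2.945×10¹⁰ K⁴.

T ≈ 414 K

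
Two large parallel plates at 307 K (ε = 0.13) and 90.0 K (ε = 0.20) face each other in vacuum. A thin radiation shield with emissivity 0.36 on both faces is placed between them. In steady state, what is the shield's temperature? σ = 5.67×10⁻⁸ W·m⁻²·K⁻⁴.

T_s ≈ 247 K

In steady state the net flux on the hot side equals that on the cold side.
σ(T₁⁴−T_s⁴)/D₁ = σ(T_s⁴−T₂⁴)/D₂, with D₁ = 1/ε₁+1/ε_s−1 = 9.470, D₂ = 1/ε_s+1/ε₂−1 = 6.778.
Solve for T_s⁴: T_s⁴ = (D₂·T₁⁴ + D₁·T₂⁴)/(D₁+D₂) = 3.744×10⁹ K⁴.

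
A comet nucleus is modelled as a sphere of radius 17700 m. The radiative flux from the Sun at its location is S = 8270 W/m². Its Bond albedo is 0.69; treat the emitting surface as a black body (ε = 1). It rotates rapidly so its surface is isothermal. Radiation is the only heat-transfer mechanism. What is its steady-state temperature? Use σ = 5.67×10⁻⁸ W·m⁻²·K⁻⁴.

T ≈ 326 K

At equilibrium, absorbed power = emitted power.
Absorbing cross-section = πr² = 9.842×10⁸ m²; emitting surface = 4πr² = 3.937×10⁹ m² (ratio 4).
(1−a)S·A_cross = εσ·A_surf·T⁴  ⇒  T⁴ = (1−a)S/(4σ).
T⁴ = 0.310·8270/(4·5.67×10⁻⁸) = 1.130×10¹⁰ K⁴.
T = (1.130×10¹⁰)^(1/4).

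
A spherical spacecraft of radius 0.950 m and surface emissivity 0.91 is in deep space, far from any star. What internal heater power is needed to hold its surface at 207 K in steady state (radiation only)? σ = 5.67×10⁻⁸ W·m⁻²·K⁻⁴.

P = εσ·4πr²·T⁴.
4πr² = 11.34 m²; T⁴ = 1.836×10⁹ K⁴.
P = 0.91·5.67×10⁻⁸·11.34·1.836×10⁹.

P ≈ 1070 W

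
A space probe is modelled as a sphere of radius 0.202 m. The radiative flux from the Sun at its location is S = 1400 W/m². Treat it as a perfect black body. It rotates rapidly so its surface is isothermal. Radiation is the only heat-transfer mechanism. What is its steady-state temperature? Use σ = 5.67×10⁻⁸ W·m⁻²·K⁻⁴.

At equilibrium, absorbed power = emitted power.
Absorbing cross-section = πr² = 0.1282 m²; emitting surface = 4πr² = 0.5128 m² (ratio 4).
S·A_cross = εσ·A_surf·T⁴  ⇒  T⁴ = S/(4σ).
T⁴ = 1.00·1400/(4·5.67×10⁻⁸) = 6.173×10⁹ K⁴.
T = (6.173×10⁹)^(1/4).

T ≈ 280 K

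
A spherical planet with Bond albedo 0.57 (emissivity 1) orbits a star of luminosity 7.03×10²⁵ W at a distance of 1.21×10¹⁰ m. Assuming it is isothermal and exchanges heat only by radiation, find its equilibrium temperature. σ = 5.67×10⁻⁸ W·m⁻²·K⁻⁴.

First find the stellar flux at distance d: S = L/(4πd²) = 7.03×10²⁵/(4π·(1.21×10¹⁰)²) = 38210 W/m².
For an isothermal sphere, absorbed (1−a)S·πr² = emitted σ·4πr²·T⁴, so T⁴ = (1−a)S/(4σ).
T⁴ = 0.430·38210/(4·5.67×10⁻⁸) = 7.244×10¹⁰ K⁴.

T ≈ 519 K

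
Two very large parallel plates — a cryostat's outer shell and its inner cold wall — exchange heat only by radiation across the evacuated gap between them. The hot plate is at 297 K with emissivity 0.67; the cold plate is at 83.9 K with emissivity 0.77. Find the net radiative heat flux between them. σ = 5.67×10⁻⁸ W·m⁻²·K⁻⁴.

q ≈ 245 W/m²

For two infinite grey parallel plates, q = σ(T₁⁴ − T₂⁴)/(1/ε₁ + 1/ε₂ − 1).
T₁⁴ − T₂⁴ = 7.781×10⁹ − 4.955×10⁷ = 7.731×10⁹ K⁴.
1/ε₁ + 1/ε₂ − 1 = 1.493 + 1.299 − 1 = 1.791.
q = 5.67×10⁻⁸ × 7.731×10⁹ / 1.791.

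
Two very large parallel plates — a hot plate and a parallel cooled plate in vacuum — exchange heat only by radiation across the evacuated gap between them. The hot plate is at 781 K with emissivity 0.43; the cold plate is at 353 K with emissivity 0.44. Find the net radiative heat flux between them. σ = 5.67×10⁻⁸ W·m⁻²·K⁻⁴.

For two infinite grey parallel plates, q = σ(T₁⁴ − T₂⁴)/(1/ε₁ + 1/ε₂ − 1).
T₁⁴ − T₂⁴ = 3.721×10¹¹ − 1.553×10¹⁰ = 3.565×10¹¹ K⁴.
1/ε₁ + 1/ε₂ − 1 = 2.326 + 2.273 − 1 = 3.598.
q = 5.67×10⁻⁸ × 3.565×10¹¹ / 3.598.

q ≈ 5620 W/m²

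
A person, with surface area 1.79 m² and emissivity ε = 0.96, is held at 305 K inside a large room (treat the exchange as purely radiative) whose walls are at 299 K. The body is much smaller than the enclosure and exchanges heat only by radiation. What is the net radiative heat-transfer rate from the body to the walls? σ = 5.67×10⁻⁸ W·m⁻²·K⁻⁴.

P_net ≈ 64.4 W

For a small grey body in a large enclosure: P_net = εσA(T_body⁴ − T_wall⁴).
A = 1.79 m²; T_body⁴ − T_wall⁴ = 8.654×10⁹ − 7.993×10⁹ = 6.611×10⁸ K⁴.
|P_net| = 0.96·5.67×10⁻⁸·1.790·6.611×10⁸.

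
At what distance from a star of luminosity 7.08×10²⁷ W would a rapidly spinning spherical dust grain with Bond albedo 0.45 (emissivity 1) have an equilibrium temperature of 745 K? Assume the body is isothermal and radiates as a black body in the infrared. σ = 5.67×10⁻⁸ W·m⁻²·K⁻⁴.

For an isothermal black-emitting sphere, (1−a)S·πr² = σ·4πr²·T⁴ ⇒ S = 4σT⁴/(1−a).
S = 4·5.67×10⁻⁸·(745)⁴/0.550 = 1.270×10⁵ W/m².
Flux falls as S = L/(4πd²), so d = √(L/(4πS)) = √(7.08×10²⁷/(4π·1.270×10⁵)).

d ≈ 6.66×10¹⁰ m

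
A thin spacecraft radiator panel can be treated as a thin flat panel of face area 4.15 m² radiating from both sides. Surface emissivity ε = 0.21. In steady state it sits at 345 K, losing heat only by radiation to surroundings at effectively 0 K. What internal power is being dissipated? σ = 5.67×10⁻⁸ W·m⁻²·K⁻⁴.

Steady state: P = εσA T⁴.
A = 2·4.15 = 8.300 m²; T⁴ = (345)⁴ = 1.417×10¹⁰ K⁴.
P = 0.21 × 5.67×10⁻⁸ × 8.300 × 1.417×10¹⁰.

P ≈ 1400 W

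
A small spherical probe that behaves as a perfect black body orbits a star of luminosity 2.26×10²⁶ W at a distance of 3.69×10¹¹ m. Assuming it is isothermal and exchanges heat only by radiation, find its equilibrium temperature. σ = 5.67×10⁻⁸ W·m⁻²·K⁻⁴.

First find the stellar flux at distance d: S = L/(4πd²) = 2.26×10²⁶/(4π·(3.69×10¹¹)²) = 132.1 W/m².
For an isothermal sphere, absorbed (1−a)S·πr² = emitted σ·4πr²·T⁴, so T⁴ = (1−a)S/(4σ).
T⁴ = 1.00·132.1/(4·5.67×10⁻⁸) = 5.824×10⁸ K⁴.

T ≈ 155 K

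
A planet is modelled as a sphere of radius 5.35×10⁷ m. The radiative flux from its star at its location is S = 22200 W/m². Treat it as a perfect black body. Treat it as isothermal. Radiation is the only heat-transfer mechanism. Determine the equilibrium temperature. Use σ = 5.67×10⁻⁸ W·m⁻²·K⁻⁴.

At equilibrium, absorbed power = emitted power.
Absorbing cross-section = πr² = 8.992×10¹⁵ m²; emitting surface = 4πr² = 3.597×10¹⁶ m² (ratio 4).
S·A_cross = εσ·A_surf·T⁴  ⇒  T⁴ = S/(4σ).
T⁴ = 1.00·22200/(4·5.67×10⁻⁸) = 9.788×10¹⁰ K⁴.
T = (9.788×10¹⁰)^(1/4).

T ≈ 559 K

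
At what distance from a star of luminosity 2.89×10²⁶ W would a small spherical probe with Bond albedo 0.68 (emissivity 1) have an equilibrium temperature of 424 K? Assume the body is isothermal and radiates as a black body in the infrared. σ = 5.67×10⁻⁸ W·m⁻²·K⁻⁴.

For an isothermal black-emitting sphere, (1−a)S·πr² = σ·4πr²·T⁴ ⇒ S = 4σT⁴/(1−a).
S = 4·5.67×10⁻⁸·(424)⁴/0.320 = 22910 W/m².
Flux falls as S = L/(4πd²), so d = √(L/(4πS)) = √(2.89×10²⁶/(4π·22910)).

d ≈ 3.17×10¹⁰ m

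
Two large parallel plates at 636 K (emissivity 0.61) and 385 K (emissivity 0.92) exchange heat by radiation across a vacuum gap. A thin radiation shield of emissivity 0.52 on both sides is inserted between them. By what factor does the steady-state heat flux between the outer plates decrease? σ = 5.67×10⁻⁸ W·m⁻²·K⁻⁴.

Without shield: q₀ = σΔ(T⁴)/(1/ε₁+1/ε₂−1) with denominator 1.726.
With shield the two gaps are in series; the resistances add: (1/ε₁+1/ε_s−1)+(1/ε_s+1/ε₂−1) = 2.562+2.010 = 4.572.
Heat-flux ratio q₀/q = 4.572/1.726.

factor ≈ 2.65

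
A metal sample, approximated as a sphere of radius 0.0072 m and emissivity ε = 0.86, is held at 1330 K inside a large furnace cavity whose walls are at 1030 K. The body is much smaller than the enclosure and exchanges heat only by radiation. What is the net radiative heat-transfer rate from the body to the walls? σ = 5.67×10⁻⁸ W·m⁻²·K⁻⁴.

P_net ≈ 63.6 W

For a small grey body in a large enclosure: P_net = εσA(T_body⁴ − T_wall⁴).
A = 4πr² = 6.514×10⁻⁴ m²; T_body⁴ − T_wall⁴ = 3.129×10¹² − 1.126×10¹² = 2.003×10¹² K⁴.
|P_net| = 0.86·5.67×10⁻⁸·6.514×10⁻⁴·2.003×10¹².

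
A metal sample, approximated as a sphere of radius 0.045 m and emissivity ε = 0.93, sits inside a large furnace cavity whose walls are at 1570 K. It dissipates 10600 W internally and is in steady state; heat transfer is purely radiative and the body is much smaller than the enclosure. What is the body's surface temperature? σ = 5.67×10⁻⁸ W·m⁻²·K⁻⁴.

For a small grey body in a large enclosure, net radiated power = εσA(T⁴ − T_w⁴).
Steady state: P = εσA(T⁴ − T_w⁴) with A = 4πr² = 0.02545 m².
T⁴ = P/(εσA) + T_w⁴ = 10600/(0.93·5.67×10⁻⁸·0.02545) + (1570)⁴
    = 7.900×10¹² + 6.076×10¹² = 1.398×10¹³ K⁴.

T ≈ 1930 K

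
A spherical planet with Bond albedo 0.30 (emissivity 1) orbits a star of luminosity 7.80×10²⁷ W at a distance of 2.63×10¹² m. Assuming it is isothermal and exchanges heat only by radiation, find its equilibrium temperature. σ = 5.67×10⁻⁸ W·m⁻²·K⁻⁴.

First find the stellar flux at distance d: S = L/(4πd²) = 7.80×10²⁷/(4π·(2.63×10¹²)²) = 89.74 W/m².
For an isothermal sphere, absorbed (1−a)S·πr² = emitted σ·4πr²·T⁴, so T⁴ = (1−a)S/(4σ).
T⁴ = 0.700·89.74/(4·5.67×10⁻⁸) = 2.770×10⁸ K⁴.

T ≈ 129 K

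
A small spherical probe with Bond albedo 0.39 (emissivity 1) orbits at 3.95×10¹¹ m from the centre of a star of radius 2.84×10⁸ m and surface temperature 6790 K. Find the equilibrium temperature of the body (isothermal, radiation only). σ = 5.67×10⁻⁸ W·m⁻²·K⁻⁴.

T ≈ 114 K

The star's surface emits σT_*⁴; at distance d the flux is S = σT_*⁴(R_*/d)².
S = 5.67×10⁻⁸·(6790)⁴·(2.84×10⁸/3.95×10¹¹)² = 62.30 W/m².
For an isothermal sphere T⁴ = (1−a)S/(4σ) = 1.676×10⁸ K⁴.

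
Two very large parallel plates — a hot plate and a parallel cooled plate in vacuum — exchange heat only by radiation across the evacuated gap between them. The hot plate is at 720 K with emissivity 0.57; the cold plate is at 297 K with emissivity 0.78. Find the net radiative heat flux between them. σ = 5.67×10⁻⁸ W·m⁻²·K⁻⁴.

For two infinite grey parallel plates, q = σ(T₁⁴ − T₂⁴)/(1/ε₁ + 1/ε₂ − 1).
T₁⁴ − T₂⁴ = 2.687×10¹¹ − 7.781×10⁹ = 2.610×10¹¹ K⁴.
1/ε₁ + 1/ε₂ − 1 = 1.754 + 1.282 − 1 = 2.036.
q = 5.67×10⁻⁸ × 2.610×10¹¹ / 2.036.

q ≈ 7270 W/m²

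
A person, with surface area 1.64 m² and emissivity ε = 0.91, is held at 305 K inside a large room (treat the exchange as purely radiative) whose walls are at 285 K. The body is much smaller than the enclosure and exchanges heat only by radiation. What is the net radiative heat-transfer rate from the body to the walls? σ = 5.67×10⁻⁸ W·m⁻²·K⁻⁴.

For a small grey body in a large enclosure: P_net = εσA(T_body⁴ − T_wall⁴).
A = 1.64 m²; T_body⁴ − T_wall⁴ = 8.654×10⁹ − 6.598×10⁹ = 2.056×10⁹ K⁴.
|P_net| = 0.91·5.67×10⁻⁸·1.640·2.056×10⁹.

P_net ≈ 174 W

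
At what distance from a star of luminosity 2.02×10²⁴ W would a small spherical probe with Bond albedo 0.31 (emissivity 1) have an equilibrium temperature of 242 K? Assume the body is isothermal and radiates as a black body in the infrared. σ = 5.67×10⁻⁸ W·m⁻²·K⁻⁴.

For an isothermal black-emitting sphere, (1−a)S·πr² = σ·4πr²·T⁴ ⇒ S = 4σT⁴/(1−a).
S = 4·5.67×10⁻⁸·(242)⁴/0.690 = 1127 W/m².
Flux falls as S = L/(4πd²), so d = √(L/(4πS)) = √(2.02×10²⁴/(4π·1127)).

d ≈ 1.19×10¹⁰ m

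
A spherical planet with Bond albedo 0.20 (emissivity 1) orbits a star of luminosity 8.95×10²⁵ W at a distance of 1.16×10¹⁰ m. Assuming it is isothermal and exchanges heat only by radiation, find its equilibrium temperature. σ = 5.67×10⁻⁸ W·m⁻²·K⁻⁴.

T ≈ 657 K

First find the stellar flux at distance d: S = L/(4πd²) = 8.95×10²⁵/(4π·(1.16×10¹⁰)²) = 52930 W/m².
For an isothermal sphere, absorbed (1−a)S·πr² = emitted σ·4πr²·T⁴, so T⁴ = (1−a)S/(4σ).
T⁴ = 0.800·52930/(4·5.67×10⁻⁸) = 1.867×10¹¹ K⁴.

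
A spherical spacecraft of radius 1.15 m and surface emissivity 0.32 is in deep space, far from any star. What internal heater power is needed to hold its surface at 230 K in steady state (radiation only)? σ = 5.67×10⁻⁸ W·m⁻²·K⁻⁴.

P = εσ·4πr²·T⁴.
4πr² = 16.62 m²; T⁴ = 2.798×10⁹ K⁴.
P = 0.32·5.67×10⁻⁸·16.62·2.798×10⁹.

P ≈ 844 W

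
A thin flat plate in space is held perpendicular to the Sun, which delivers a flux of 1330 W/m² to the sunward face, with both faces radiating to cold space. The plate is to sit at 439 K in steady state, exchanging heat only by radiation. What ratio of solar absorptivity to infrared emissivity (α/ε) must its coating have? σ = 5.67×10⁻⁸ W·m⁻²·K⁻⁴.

α/ε ≈ 3.17

Balance: αS·A = εσ·2A·T⁴ ⇒ α/ε = 2σT⁴/S.
α/ε = 2·5.67×10⁻⁸·(439)⁴/1330 = 2·5.67×10⁻⁸·3.714×10¹⁰/1330.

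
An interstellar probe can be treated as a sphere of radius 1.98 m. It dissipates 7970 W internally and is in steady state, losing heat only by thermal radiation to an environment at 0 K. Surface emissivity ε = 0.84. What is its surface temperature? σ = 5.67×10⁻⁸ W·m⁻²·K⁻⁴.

T ≈ 241 K

Steady state: internal power = radiated power, P = εσA T⁴.
Radiating area A = 4πr² = 49.27 m².
T⁴ = P/(εσA) = 7970/(0.84·5.67×10⁻⁸·49.27) = 3.397×10⁹ K⁴.
T = (3.397×10⁹)^(1/4).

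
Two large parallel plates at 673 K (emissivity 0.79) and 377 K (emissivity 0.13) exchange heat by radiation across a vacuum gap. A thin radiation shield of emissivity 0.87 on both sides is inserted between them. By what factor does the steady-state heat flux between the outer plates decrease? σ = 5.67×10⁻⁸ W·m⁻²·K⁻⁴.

Without shield: q₀ = σΔ(T⁴)/(1/ε₁+1/ε₂−1) with denominator 7.958.
With shield the two gaps are in series; the resistances add: (1/ε₁+1/ε_s−1)+(1/ε_s+1/ε₂−1) = 1.415+7.842 = 9.257.
Heat-flux ratio q₀/q = 9.257/7.958.

factor ≈ 1.16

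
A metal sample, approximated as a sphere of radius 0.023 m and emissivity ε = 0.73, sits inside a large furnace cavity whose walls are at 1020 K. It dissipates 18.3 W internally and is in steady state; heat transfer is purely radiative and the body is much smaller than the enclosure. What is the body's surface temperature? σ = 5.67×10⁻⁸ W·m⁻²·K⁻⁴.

T ≈ 1040 K

For a small grey body in a large enclosure, net radiated power = εσA(T⁴ − T_w⁴).
Steady state: P = εσA(T⁴ − T_w⁴) with A = 4πr² = 0.006648 m².
T⁴ = P/(εσA) + T_w⁴ = 18.3/(0.73·5.67×10⁻⁸·0.006648) + (1020)⁴
    = 6.651×10¹⁰ + 1.082×10¹² = 1.149×10¹² K⁴.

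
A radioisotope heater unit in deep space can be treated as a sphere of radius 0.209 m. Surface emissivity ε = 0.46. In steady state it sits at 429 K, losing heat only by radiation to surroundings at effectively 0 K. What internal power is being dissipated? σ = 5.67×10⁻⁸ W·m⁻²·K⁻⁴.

Steady state: P = εσA T⁴.
A = 4πr² = 0.5489 m²; T⁴ = (429)⁴ = 3.387×10¹⁰ K⁴.
P = 0.46 × 5.67×10⁻⁸ × 0.5489 × 3.387×10¹⁰.

P ≈ 485 W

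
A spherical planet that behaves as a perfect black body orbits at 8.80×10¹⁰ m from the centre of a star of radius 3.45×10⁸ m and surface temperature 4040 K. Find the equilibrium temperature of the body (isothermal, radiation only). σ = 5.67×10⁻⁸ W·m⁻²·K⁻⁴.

The star's surface emits σT_*⁴; at distance d the flux is S = σT_*⁴(R_*/d)².
S = 5.67×10⁻⁸·(4040)⁴·(3.45×10⁸/8.80×10¹⁰)² = 232.2 W/m².
For an isothermal sphere T⁴ = (1−a)S/(4σ) = 1.024×10⁹ K⁴.

T ≈ 179 K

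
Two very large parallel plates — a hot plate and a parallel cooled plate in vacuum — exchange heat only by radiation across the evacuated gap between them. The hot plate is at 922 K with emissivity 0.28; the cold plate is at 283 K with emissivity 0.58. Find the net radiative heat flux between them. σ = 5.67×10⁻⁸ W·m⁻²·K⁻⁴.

For two infinite grey parallel plates, q = σ(T₁⁴ − T₂⁴)/(1/ε₁ + 1/ε₂ − 1).
T₁⁴ − T₂⁴ = 7.226×10¹¹ − 6.414×10⁹ = 7.162×10¹¹ K⁴.
1/ε₁ + 1/ε₂ − 1 = 3.571 + 1.724 − 1 = 4.296.
q = 5.67×10⁻⁸ × 7.162×10¹¹ / 4.296.

q ≈ 9450 W/m²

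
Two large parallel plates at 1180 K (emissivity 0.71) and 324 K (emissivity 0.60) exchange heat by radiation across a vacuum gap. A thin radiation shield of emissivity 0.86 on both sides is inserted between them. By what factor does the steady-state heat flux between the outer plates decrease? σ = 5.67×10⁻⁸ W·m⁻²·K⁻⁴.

Without shield: q₀ = σΔ(T⁴)/(1/ε₁+1/ε₂−1) with denominator 2.075.
With shield the two gaps are in series; the resistances add: (1/ε₁+1/ε_s−1)+(1/ε_s+1/ε₂−1) = 1.571+1.829 = 3.401.
Heat-flux ratio q₀/q = 3.401/2.075.

factor ≈ 1.64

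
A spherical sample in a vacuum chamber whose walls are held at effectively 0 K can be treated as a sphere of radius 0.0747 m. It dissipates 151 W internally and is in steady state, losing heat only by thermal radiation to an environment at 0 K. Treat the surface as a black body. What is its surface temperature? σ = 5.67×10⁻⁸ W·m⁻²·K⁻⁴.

T ≈ 441 K

Steady state: internal power = radiated power, P = εσA T⁴.
Radiating area A = 4πr² = 0.07012 m².
T⁴ = P/(εσA) = 151/(1.0·5.67×10⁻⁸·0.07012) = 3.798×10¹⁰ K⁴.
T = (3.798×10¹⁰)^(1/4).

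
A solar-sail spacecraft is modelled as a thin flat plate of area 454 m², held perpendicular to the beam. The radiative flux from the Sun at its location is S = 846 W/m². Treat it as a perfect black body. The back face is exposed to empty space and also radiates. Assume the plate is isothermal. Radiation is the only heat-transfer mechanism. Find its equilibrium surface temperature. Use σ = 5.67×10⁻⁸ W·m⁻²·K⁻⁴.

At equilibrium, absorbed power = emitted power.
Absorbing cross-section = A = 454.0 m²; emitting surface = 2A = 908.0 m² (ratio 2).
S·A_cross = εσ·A_surf·T⁴  ⇒  T⁴ = S/(2σ).
T⁴ = 1.00·846/(2·5.67×10⁻⁸) = 7.460×10⁹ K⁴.
T = (7.460×10⁹)^(1/4).

T ≈ 294 K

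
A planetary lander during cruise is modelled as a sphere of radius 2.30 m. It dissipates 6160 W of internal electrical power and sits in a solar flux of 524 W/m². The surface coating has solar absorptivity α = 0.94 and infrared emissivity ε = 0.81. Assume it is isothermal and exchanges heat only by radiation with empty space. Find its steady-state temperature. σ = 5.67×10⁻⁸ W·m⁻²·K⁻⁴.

At steady state, absorbed solar power + internal power = radiated power.
Absorbed: α·S·A_cross = 0.94·524·16.62 = 8186 W (cross-section πr²).
Total input = 8186 + 6160 = 14350 W.
Radiated: εσ·A_surf·T⁴ with A_surf = 4πr² = 66.48 m².
T⁴ = 14350/(0.81·5.67×10⁻⁸·66.48) = 4.699×10⁹ K⁴.

T ≈ 262 K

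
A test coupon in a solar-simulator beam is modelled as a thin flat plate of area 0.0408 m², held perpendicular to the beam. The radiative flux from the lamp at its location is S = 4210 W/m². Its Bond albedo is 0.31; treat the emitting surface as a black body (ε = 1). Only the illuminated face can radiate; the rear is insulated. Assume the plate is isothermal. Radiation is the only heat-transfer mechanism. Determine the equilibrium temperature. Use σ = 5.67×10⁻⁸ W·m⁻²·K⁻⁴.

T ≈ 476 K

At equilibrium, absorbed power = emitted power.
Absorbing cross-section = A = 0.04080 m²; emitting surface = A = 0.04080 m² (ratio 1).
(1−a)S·A_cross = εσ·A_surf·T⁴  ⇒  T⁴ = (1−a)S/(1σ).
T⁴ = 0.690·4210/(1·5.67×10⁻⁸) = 5.123×10¹⁰ K⁴.
T = (5.123×10¹⁰)^(1/4).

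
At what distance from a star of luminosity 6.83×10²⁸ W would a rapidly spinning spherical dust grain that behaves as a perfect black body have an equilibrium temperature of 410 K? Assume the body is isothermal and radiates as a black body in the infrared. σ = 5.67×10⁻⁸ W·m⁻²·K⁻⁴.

d ≈ 9.21×10¹¹ m

For an isothermal black-emitting sphere, (1−a)S·πr² = σ·4πr²·T⁴ ⇒ S = 4σT⁴/(1−a).
S = 4·5.67×10⁻⁸·(410)⁴/1.00 = 6409 W/m².
Flux falls as S = L/(4πd²), so d = √(L/(4πS)) = √(6.83×10²⁸/(4π·6409)).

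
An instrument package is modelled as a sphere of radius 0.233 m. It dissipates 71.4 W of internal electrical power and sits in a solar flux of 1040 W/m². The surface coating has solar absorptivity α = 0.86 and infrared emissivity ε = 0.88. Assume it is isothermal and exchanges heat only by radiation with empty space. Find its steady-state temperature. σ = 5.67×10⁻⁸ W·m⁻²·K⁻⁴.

At steady state, absorbed solar power + internal power = radiated power.
Absorbed: α·S·A_cross = 0.86·1040·0.1706 = 152.5 W (cross-section πr²).
Total input = 152.5 + 71.4 = 223.9 W.
Radiated: εσ·A_surf·T⁴ with A_surf = 4πr² = 0.6822 m².
T⁴ = 223.9/(0.88·5.67×10⁻⁸·0.6822) = 6.579×10⁹ K⁴.

T ≈ 285 K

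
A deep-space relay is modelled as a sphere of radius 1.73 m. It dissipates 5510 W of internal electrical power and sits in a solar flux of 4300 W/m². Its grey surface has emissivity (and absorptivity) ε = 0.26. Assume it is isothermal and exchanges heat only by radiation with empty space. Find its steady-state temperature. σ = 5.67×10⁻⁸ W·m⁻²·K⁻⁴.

At steady state, absorbed solar power + internal power = radiated power.
Absorbed: α·S·A_cross = 0.26·4300·9.402 = 10510 W (cross-section πr²).
Total input = 10510 + 5510 = 16020 W.
Radiated: εσ·A_surf·T⁴ with A_surf = 4πr² = 37.61 m².
T⁴ = 16020/(0.26·5.67×10⁻⁸·37.61) = 2.890×10¹⁰ K⁴.

T ≈ 412 K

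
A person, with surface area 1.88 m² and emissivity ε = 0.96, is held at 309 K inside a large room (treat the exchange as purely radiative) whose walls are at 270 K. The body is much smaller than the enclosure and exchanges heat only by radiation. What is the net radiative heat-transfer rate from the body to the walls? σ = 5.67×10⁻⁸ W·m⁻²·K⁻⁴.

P_net ≈ 389 W

For a small grey body in a large enclosure: P_net = εσA(T_body⁴ − T_wall⁴).
A = 1.88 m²; T_body⁴ − T_wall⁴ = 9.117×10⁹ − 5.314×10⁹ = 3.802×10⁹ K⁴.
|P_net| = 0.96·5.67×10⁻⁸·1.880·3.802×10⁹.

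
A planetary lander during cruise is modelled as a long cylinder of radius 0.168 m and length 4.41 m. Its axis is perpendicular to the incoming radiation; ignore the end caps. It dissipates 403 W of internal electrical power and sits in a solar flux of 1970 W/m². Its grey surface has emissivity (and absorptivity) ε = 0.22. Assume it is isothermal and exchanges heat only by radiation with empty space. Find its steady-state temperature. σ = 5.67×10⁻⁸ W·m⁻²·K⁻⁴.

At steady state, absorbed solar power + internal power = radiated power.
Absorbed: α·S·A_cross = 0.22·1970·1.482 = 642.2 W (cross-section 2rL).
Total input = 642.2 + 403 = 1045 W.
Radiated: εσ·A_surf·T⁴ with A_surf = 2πrL = 4.655 m².
T⁴ = 1045/(0.22·5.67×10⁻⁸·4.655) = 1.800×10¹⁰ K⁴.

T ≈ 366 K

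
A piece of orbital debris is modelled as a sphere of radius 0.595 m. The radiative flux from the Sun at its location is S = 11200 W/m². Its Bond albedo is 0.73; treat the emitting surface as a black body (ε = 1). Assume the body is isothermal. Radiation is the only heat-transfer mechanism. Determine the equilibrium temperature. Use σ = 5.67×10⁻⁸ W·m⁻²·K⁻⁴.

At equilibrium, absorbed power = emitted power.
Absorbing cross-section = πr² = 1.112 m²; emitting surface = 4πr² = 4.449 m² (ratio 4).
(1−a)S·A_cross = εσ·A_surf·T⁴  ⇒  T⁴ = (1−a)S/(4σ).
T⁴ = 0.270·11200/(4·5.67×10⁻⁸) = 1.333×10¹⁰ K⁴.
T = (1.333×10¹⁰)^(1/4).

T ≈ 340 K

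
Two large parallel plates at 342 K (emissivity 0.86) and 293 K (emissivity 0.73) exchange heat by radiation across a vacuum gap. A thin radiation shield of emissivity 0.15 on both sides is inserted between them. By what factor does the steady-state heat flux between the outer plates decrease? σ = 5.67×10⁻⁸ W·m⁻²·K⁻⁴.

factor ≈ 9.05

Without shield: q₀ = σΔ(T⁴)/(1/ε₁+1/ε₂−1) with denominator 1.533.
With shield the two gaps are in series; the resistances add: (1/ε₁+1/ε_s−1)+(1/ε_s+1/ε₂−1) = 6.829+7.037 = 13.87.
Heat-flux ratio q₀/q = 13.87/1.533.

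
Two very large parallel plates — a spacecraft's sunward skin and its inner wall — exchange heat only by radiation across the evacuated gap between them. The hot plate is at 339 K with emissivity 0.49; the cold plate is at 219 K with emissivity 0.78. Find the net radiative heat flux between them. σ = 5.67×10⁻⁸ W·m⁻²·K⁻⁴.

q ≈ 266 W/m²

For two infinite grey parallel plates, q = σ(T₁⁴ − T₂⁴)/(1/ε₁ + 1/ε₂ − 1).
T₁⁴ − T₂⁴ = 1.321×10¹⁰ − 2.300×10⁹ = 1.091×10¹⁰ K⁴.
1/ε₁ + 1/ε₂ − 1 = 2.041 + 1.282 − 1 = 2.323.
q = 5.67×10⁻⁸ × 1.091×10¹⁰ / 2.323.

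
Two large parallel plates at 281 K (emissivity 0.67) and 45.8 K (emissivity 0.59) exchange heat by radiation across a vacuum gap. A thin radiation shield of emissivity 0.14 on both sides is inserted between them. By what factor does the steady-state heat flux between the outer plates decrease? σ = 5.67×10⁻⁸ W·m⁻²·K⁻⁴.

Without shield: q₀ = σΔ(T⁴)/(1/ε₁+1/ε₂−1) with denominator 2.187.
With shield the two gaps are in series; the resistances add: (1/ε₁+1/ε_s−1)+(1/ε_s+1/ε₂−1) = 7.635+7.838 = 15.47.
Heat-flux ratio q₀/q = 15.47/2.187.

factor ≈ 7.07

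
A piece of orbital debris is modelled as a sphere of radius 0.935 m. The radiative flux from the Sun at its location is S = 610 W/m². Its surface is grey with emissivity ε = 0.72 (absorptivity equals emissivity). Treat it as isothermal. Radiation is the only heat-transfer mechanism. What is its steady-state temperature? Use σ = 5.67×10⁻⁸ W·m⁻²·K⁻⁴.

T ≈ 228 K

At equilibrium, absorbed power = emitted power.
Absorbing cross-section = πr² = 2.746 m²; emitting surface = 4πr² = 10.99 m² (ratio 4).
εS·A_cross = εσ·A_surf·T⁴  ⇒  T⁴ = S/(4σ)   (ε cancels).
T⁴ = 610/(4·5.67×10⁻⁸) = 2.690×10⁹ K⁴.
T = (2.690×10⁹)^(1/4).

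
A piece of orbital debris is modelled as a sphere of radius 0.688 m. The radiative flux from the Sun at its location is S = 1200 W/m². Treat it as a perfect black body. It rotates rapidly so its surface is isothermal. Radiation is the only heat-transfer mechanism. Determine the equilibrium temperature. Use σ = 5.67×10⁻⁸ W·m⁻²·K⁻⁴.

T ≈ 270 K

At equilibrium, absorbed power = emitted power.
Absorbing cross-section = πr² = 1.487 m²; emitting surface = 4πr² = 5.948 m² (ratio 4).
S·A_cross = εσ·A_surf·T⁴  ⇒  T⁴ = S/(4σ).
T⁴ = 1.00·1200/(4·5.67×10⁻⁸) = 5.291×10⁹ K⁴.
T = (5.291×10⁹)^(1/4).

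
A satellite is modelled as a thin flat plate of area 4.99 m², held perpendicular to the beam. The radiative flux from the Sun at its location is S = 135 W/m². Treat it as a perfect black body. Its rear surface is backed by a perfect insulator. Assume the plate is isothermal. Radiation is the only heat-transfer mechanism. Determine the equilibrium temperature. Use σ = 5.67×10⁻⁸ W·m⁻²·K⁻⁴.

T ≈ 221 K

At equilibrium, absorbed power = emitted power.
Absorbing cross-section = A = 4.990 m²; emitting surface = A = 4.990 m² (ratio 1).
S·A_cross = εσ·A_surf·T⁴  ⇒  T⁴ = S/(1σ).
T⁴ = 1.00·135/(1·5.67×10⁻⁸) = 2.381×10⁹ K⁴.
T = (2.381×10⁹)^(1/4).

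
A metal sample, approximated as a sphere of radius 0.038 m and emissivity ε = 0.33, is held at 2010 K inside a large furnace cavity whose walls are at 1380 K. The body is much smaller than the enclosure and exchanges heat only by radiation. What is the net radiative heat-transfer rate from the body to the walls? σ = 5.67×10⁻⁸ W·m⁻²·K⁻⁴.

P_net ≈ 4310 W

For a small grey body in a large enclosure: P_net = εσA(T_body⁴ − T_wall⁴).
A = 4πr² = 0.01815 m²; T_body⁴ − T_wall⁴ = 1.632×10¹³ − 3.627×10¹² = 1.270×10¹³ K⁴.
|P_net| = 0.33·5.67×10⁻⁸·0.01815·1.270×10¹³.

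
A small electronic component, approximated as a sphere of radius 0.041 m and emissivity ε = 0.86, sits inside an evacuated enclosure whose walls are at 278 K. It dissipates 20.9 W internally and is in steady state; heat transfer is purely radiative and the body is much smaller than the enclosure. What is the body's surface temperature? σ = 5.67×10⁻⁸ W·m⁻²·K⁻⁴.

T ≈ 403 K

For a small grey body in a large enclosure, net radiated power = εσA(T⁴ − T_w⁴).
Steady state: P = εσA(T⁴ − T_w⁴) with A = 4πr² = 0.02112 m².
T⁴ = P/(εσA) + T_w⁴ = 20.9/(0.86·5.67×10⁻⁸·0.02112) + (278)⁴
    = 2.029×10¹⁰ + 5.973×10⁹ = 2.626×10¹⁰ K⁴.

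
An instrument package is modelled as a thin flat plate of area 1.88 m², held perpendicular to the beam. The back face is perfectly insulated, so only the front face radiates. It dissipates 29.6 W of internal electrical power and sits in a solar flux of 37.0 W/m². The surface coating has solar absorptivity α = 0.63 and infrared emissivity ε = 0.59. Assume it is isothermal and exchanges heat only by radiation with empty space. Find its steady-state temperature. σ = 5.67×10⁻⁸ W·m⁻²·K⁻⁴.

At steady state, absorbed solar power + internal power = radiated power.
Absorbed: α·S·A_cross = 0.63·37.0·1.880 = 43.82 W (cross-section A).
Total input = 43.82 + 29.6 = 73.42 W.
Radiated: εσ·A_surf·T⁴ with A_surf = A = 1.880 m².
T⁴ = 73.42/(0.59·5.67×10⁻⁸·1.880) = 1.167×10⁹ K⁴.

T ≈ 185 K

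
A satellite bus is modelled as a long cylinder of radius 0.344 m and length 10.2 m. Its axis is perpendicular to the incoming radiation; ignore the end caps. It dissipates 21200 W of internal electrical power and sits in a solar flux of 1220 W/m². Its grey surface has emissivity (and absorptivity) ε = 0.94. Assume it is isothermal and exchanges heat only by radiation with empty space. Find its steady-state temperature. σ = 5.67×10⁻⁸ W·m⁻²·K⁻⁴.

At steady state, absorbed solar power + internal power = radiated power.
Absorbed: α·S·A_cross = 0.94·1220·7.018 = 8048 W (cross-section 2rL).
Total input = 8048 + 21200 = 29250 W.
Radiated: εσ·A_surf·T⁴ with A_surf = 2πrL = 22.05 m².
T⁴ = 29250/(0.94·5.67×10⁻⁸·22.05) = 2.489×10¹⁰ K⁴.

T ≈ 397 K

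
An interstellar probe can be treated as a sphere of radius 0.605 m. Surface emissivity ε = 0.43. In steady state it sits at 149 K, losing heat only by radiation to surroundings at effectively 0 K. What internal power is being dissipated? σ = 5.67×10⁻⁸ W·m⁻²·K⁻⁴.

P ≈ 55.3 W

Steady state: P = εσA T⁴.
A = 4πr² = 4.600 m²; T⁴ = (149)⁴ = 4.929×10⁸ K⁴.
P = 0.43 × 5.67×10⁻⁸ × 4.600 × 4.929×10⁸.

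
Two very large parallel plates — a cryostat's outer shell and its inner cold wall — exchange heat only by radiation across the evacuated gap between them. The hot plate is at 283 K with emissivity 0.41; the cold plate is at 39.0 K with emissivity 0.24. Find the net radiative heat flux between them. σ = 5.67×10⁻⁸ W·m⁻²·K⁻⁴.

For two infinite grey parallel plates, q = σ(T₁⁴ − T₂⁴)/(1/ε₁ + 1/ε₂ − 1).
T₁⁴ − T₂⁴ = 6.414×10⁹ − 2.313×10⁶ = 6.412×10⁹ K⁴.
1/ε₁ + 1/ε₂ − 1 = 2.439 + 4.167 − 1 = 5.606.
q = 5.67×10⁻⁸ × 6.412×10⁹ / 5.606.

q ≈ 64.9 W/m²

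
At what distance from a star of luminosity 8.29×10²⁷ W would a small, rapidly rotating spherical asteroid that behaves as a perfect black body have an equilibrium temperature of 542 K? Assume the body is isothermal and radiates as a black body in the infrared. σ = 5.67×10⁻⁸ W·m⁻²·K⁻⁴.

For an isothermal black-emitting sphere, (1−a)S·πr² = σ·4πr²·T⁴ ⇒ S = 4σT⁴/(1−a).
S = 4·5.67×10⁻⁸·(542)⁴/1.00 = 19570 W/m².
Flux falls as S = L/(4πd²), so d = √(L/(4πS)) = √(8.29×10²⁷/(4π·19570)).

d ≈ 1.84×10¹¹ m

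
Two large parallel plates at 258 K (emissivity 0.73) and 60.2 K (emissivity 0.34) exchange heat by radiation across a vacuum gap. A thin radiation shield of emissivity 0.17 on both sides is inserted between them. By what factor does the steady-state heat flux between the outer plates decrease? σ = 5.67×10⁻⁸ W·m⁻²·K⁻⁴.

factor ≈ 4.25

Without shield: q₀ = σΔ(T⁴)/(1/ε₁+1/ε₂−1) with denominator 3.311.
With shield the two gaps are in series; the resistances add: (1/ε₁+1/ε_s−1)+(1/ε_s+1/ε₂−1) = 6.252+7.824 = 14.08.
Heat-flux ratio q₀/q = 14.08/3.311.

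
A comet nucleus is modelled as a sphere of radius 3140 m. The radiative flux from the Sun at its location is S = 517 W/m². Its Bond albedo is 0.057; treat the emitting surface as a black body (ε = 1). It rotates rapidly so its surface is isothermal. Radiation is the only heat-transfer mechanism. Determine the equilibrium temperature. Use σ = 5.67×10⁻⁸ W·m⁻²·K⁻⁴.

T ≈ 215 K

At equilibrium, absorbed power = emitted power.
Absorbing cross-section = πr² = 3.097×10⁷ m²; emitting surface = 4πr² = 1.239×10⁸ m² (ratio 4).
(1−a)S·A_cross = εσ·A_surf·T⁴  ⇒  T⁴ = (1−a)S/(4σ).
T⁴ = 0.943·517/(4·5.67×10⁻⁸) = 2.150×10⁹ K⁴.
T = (2.150×10⁹)^(1/4).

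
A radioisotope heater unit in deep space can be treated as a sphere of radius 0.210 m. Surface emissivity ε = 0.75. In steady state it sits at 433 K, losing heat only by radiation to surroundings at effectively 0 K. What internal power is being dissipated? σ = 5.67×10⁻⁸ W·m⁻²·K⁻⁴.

P ≈ 828 W

Steady state: P = εσA T⁴.
A = 4πr² = 0.5542 m²; T⁴ = (433)⁴ = 3.515×10¹⁰ K⁴.
P = 0.75 × 5.67×10⁻⁸ × 0.5542 × 3.515×10¹⁰.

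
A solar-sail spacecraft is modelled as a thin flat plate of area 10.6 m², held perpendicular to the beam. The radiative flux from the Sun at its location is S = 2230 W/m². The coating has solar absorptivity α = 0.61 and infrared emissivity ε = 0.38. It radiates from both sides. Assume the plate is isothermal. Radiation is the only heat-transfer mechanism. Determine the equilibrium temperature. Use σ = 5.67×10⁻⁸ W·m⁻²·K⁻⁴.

At equilibrium, absorbed power = emitted power.
Absorbing cross-section = A = 10.60 m²; emitting surface = 2A = 21.20 m² (ratio 2).
αS·A_cross = εσ·A_surf·T⁴  ⇒  T⁴ = αS/(ε·2σ).
T⁴ = 0.610·2230/(0.38·2·5.67×10⁻⁸) = 3.157×10¹⁰ K⁴.
T = (3.157×10¹⁰)^(1/4).

T ≈ 422 K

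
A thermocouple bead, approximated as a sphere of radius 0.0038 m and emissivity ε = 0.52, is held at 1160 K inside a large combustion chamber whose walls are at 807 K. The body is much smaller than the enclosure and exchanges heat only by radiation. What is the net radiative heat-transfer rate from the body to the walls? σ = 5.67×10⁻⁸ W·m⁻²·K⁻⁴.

For a small grey body in a large enclosure: P_net = εσA(T_body⁴ − T_wall⁴).
A = 4πr² = 1.815×10⁻⁴ m²; T_body⁴ − T_wall⁴ = 1.811×10¹² − 4.241×10¹¹ = 1.387×10¹² K⁴.
|P_net| = 0.52·5.67×10⁻⁸·1.815×10⁻⁴·1.387×10¹².

P_net ≈ 7.42 W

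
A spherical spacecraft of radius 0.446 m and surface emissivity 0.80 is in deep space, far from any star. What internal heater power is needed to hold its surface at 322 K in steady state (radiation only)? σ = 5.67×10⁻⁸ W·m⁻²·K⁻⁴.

P = εσ·4πr²·T⁴.
4πr² = 2.500 m²; T⁴ = 1.075×10¹⁰ K⁴.
P = 0.80·5.67×10⁻⁸·2.500·1.075×10¹⁰.

P ≈ 1220 W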